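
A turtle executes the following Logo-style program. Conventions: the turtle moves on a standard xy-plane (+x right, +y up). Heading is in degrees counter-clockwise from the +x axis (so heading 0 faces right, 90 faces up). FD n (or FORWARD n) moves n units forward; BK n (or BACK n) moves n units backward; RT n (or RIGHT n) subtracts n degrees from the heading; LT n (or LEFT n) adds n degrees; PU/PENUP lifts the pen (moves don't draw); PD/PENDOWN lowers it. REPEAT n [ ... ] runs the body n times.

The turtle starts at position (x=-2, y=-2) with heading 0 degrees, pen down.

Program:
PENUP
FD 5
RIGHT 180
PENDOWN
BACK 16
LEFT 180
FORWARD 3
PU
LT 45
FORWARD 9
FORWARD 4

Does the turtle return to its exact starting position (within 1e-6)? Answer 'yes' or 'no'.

Executing turtle program step by step:
Start: pos=(-2,-2), heading=0, pen down
PU: pen up
FD 5: (-2,-2) -> (3,-2) [heading=0, move]
RT 180: heading 0 -> 180
PD: pen down
BK 16: (3,-2) -> (19,-2) [heading=180, draw]
LT 180: heading 180 -> 0
FD 3: (19,-2) -> (22,-2) [heading=0, draw]
PU: pen up
LT 45: heading 0 -> 45
FD 9: (22,-2) -> (28.364,4.364) [heading=45, move]
FD 4: (28.364,4.364) -> (31.192,7.192) [heading=45, move]
Final: pos=(31.192,7.192), heading=45, 2 segment(s) drawn

Start position: (-2, -2)
Final position: (31.192, 7.192)
Distance = 34.442; >= 1e-6 -> NOT closed

Answer: no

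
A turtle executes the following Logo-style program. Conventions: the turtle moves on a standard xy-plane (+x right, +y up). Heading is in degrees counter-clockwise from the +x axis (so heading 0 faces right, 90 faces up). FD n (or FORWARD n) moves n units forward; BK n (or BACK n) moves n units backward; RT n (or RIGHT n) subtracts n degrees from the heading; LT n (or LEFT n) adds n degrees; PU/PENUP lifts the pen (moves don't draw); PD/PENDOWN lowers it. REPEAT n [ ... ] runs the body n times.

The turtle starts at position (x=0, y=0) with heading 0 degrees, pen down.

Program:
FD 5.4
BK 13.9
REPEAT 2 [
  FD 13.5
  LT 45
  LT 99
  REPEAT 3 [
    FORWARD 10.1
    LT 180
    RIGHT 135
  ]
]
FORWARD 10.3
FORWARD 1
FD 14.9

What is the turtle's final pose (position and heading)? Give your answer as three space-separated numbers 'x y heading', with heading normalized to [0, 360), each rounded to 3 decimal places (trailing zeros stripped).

Answer: -49.424 -2.054 198

Derivation:
Executing turtle program step by step:
Start: pos=(0,0), heading=0, pen down
FD 5.4: (0,0) -> (5.4,0) [heading=0, draw]
BK 13.9: (5.4,0) -> (-8.5,0) [heading=0, draw]
REPEAT 2 [
  -- iteration 1/2 --
  FD 13.5: (-8.5,0) -> (5,0) [heading=0, draw]
  LT 45: heading 0 -> 45
  LT 99: heading 45 -> 144
  REPEAT 3 [
    -- iteration 1/3 --
    FD 10.1: (5,0) -> (-3.171,5.937) [heading=144, draw]
    LT 180: heading 144 -> 324
    RT 135: heading 324 -> 189
    -- iteration 2/3 --
    FD 10.1: (-3.171,5.937) -> (-13.147,4.357) [heading=189, draw]
    LT 180: heading 189 -> 9
    RT 135: heading 9 -> 234
    -- iteration 3/3 --
    FD 10.1: (-13.147,4.357) -> (-19.083,-3.814) [heading=234, draw]
    LT 180: heading 234 -> 54
    RT 135: heading 54 -> 279
  ]
  -- iteration 2/2 --
  FD 13.5: (-19.083,-3.814) -> (-16.971,-17.148) [heading=279, draw]
  LT 45: heading 279 -> 324
  LT 99: heading 324 -> 63
  REPEAT 3 [
    -- iteration 1/3 --
    FD 10.1: (-16.971,-17.148) -> (-12.386,-8.149) [heading=63, draw]
    LT 180: heading 63 -> 243
    RT 135: heading 243 -> 108
    -- iteration 2/3 --
    FD 10.1: (-12.386,-8.149) -> (-15.507,1.457) [heading=108, draw]
    LT 180: heading 108 -> 288
    RT 135: heading 288 -> 153
    -- iteration 3/3 --
    FD 10.1: (-15.507,1.457) -> (-24.506,6.042) [heading=153, draw]
    LT 180: heading 153 -> 333
    RT 135: heading 333 -> 198
  ]
]
FD 10.3: (-24.506,6.042) -> (-34.302,2.859) [heading=198, draw]
FD 1: (-34.302,2.859) -> (-35.253,2.55) [heading=198, draw]
FD 14.9: (-35.253,2.55) -> (-49.424,-2.054) [heading=198, draw]
Final: pos=(-49.424,-2.054), heading=198, 13 segment(s) drawn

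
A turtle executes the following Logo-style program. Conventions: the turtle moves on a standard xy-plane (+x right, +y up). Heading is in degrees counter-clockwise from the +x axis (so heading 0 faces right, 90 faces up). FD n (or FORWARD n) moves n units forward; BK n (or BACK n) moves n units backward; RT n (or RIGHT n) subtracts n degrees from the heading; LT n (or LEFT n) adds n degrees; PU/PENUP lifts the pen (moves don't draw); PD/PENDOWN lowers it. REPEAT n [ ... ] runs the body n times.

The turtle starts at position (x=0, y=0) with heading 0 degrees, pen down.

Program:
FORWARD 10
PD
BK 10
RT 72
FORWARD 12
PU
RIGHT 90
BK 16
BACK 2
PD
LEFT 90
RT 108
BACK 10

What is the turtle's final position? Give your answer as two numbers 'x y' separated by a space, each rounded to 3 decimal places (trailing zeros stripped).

Answer: 30.827 -5.85

Derivation:
Executing turtle program step by step:
Start: pos=(0,0), heading=0, pen down
FD 10: (0,0) -> (10,0) [heading=0, draw]
PD: pen down
BK 10: (10,0) -> (0,0) [heading=0, draw]
RT 72: heading 0 -> 288
FD 12: (0,0) -> (3.708,-11.413) [heading=288, draw]
PU: pen up
RT 90: heading 288 -> 198
BK 16: (3.708,-11.413) -> (18.925,-6.468) [heading=198, move]
BK 2: (18.925,-6.468) -> (20.827,-5.85) [heading=198, move]
PD: pen down
LT 90: heading 198 -> 288
RT 108: heading 288 -> 180
BK 10: (20.827,-5.85) -> (30.827,-5.85) [heading=180, draw]
Final: pos=(30.827,-5.85), heading=180, 4 segment(s) drawn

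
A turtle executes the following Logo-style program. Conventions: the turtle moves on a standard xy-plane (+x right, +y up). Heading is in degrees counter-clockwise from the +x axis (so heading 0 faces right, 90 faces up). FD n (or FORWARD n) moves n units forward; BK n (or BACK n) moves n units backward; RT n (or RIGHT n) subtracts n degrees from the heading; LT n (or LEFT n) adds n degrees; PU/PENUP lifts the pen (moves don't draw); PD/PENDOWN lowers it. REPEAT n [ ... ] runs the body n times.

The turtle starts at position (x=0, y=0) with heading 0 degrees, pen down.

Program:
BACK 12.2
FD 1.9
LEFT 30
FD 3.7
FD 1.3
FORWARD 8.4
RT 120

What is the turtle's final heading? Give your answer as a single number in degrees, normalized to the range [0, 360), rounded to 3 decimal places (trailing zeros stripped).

Executing turtle program step by step:
Start: pos=(0,0), heading=0, pen down
BK 12.2: (0,0) -> (-12.2,0) [heading=0, draw]
FD 1.9: (-12.2,0) -> (-10.3,0) [heading=0, draw]
LT 30: heading 0 -> 30
FD 3.7: (-10.3,0) -> (-7.096,1.85) [heading=30, draw]
FD 1.3: (-7.096,1.85) -> (-5.97,2.5) [heading=30, draw]
FD 8.4: (-5.97,2.5) -> (1.305,6.7) [heading=30, draw]
RT 120: heading 30 -> 270
Final: pos=(1.305,6.7), heading=270, 5 segment(s) drawn

Answer: 270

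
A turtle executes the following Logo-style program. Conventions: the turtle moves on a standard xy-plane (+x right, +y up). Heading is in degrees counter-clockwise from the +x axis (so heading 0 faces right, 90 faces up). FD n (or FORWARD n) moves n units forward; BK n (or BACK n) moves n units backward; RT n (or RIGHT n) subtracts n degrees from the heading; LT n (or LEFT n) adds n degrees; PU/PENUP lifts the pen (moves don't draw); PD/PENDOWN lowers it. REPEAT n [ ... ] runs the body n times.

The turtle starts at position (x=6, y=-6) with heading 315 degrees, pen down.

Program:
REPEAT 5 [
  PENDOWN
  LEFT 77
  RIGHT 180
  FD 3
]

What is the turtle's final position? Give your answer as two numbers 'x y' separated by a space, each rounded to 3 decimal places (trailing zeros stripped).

Answer: 2.278 -6.391

Derivation:
Executing turtle program step by step:
Start: pos=(6,-6), heading=315, pen down
REPEAT 5 [
  -- iteration 1/5 --
  PD: pen down
  LT 77: heading 315 -> 32
  RT 180: heading 32 -> 212
  FD 3: (6,-6) -> (3.456,-7.59) [heading=212, draw]
  -- iteration 2/5 --
  PD: pen down
  LT 77: heading 212 -> 289
  RT 180: heading 289 -> 109
  FD 3: (3.456,-7.59) -> (2.479,-4.753) [heading=109, draw]
  -- iteration 3/5 --
  PD: pen down
  LT 77: heading 109 -> 186
  RT 180: heading 186 -> 6
  FD 3: (2.479,-4.753) -> (5.463,-4.44) [heading=6, draw]
  -- iteration 4/5 --
  PD: pen down
  LT 77: heading 6 -> 83
  RT 180: heading 83 -> 263
  FD 3: (5.463,-4.44) -> (5.097,-7.417) [heading=263, draw]
  -- iteration 5/5 --
  PD: pen down
  LT 77: heading 263 -> 340
  RT 180: heading 340 -> 160
  FD 3: (5.097,-7.417) -> (2.278,-6.391) [heading=160, draw]
]
Final: pos=(2.278,-6.391), heading=160, 5 segment(s) drawn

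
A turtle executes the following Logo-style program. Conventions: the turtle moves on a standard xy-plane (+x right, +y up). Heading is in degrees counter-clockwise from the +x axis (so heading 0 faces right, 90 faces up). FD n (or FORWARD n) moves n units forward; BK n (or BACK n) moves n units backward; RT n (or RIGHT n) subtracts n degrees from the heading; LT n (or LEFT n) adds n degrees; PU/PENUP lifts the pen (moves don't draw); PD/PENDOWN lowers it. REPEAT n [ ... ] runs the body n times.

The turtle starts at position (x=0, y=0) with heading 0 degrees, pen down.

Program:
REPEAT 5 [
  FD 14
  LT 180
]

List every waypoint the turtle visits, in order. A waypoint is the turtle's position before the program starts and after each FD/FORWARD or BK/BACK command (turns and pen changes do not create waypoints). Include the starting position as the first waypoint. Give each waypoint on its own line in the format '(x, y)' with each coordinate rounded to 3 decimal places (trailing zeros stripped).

Answer: (0, 0)
(14, 0)
(0, 0)
(14, 0)
(0, 0)
(14, 0)

Derivation:
Executing turtle program step by step:
Start: pos=(0,0), heading=0, pen down
REPEAT 5 [
  -- iteration 1/5 --
  FD 14: (0,0) -> (14,0) [heading=0, draw]
  LT 180: heading 0 -> 180
  -- iteration 2/5 --
  FD 14: (14,0) -> (0,0) [heading=180, draw]
  LT 180: heading 180 -> 0
  -- iteration 3/5 --
  FD 14: (0,0) -> (14,0) [heading=0, draw]
  LT 180: heading 0 -> 180
  -- iteration 4/5 --
  FD 14: (14,0) -> (0,0) [heading=180, draw]
  LT 180: heading 180 -> 0
  -- iteration 5/5 --
  FD 14: (0,0) -> (14,0) [heading=0, draw]
  LT 180: heading 0 -> 180
]
Final: pos=(14,0), heading=180, 5 segment(s) drawn
Waypoints (6 total):
(0, 0)
(14, 0)
(0, 0)
(14, 0)
(0, 0)
(14, 0)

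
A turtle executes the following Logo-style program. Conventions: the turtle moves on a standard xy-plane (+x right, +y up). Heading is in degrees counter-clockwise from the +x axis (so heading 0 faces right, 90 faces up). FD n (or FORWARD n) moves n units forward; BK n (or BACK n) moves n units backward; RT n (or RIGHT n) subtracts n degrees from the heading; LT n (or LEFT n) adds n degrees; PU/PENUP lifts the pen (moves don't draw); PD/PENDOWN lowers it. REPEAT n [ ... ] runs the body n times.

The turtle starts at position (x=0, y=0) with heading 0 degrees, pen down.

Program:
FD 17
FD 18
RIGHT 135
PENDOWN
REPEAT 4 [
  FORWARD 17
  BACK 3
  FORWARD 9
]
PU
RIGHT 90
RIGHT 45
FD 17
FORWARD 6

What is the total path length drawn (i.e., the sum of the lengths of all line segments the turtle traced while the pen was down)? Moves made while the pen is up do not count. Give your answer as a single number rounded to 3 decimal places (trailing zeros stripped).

Answer: 151

Derivation:
Executing turtle program step by step:
Start: pos=(0,0), heading=0, pen down
FD 17: (0,0) -> (17,0) [heading=0, draw]
FD 18: (17,0) -> (35,0) [heading=0, draw]
RT 135: heading 0 -> 225
PD: pen down
REPEAT 4 [
  -- iteration 1/4 --
  FD 17: (35,0) -> (22.979,-12.021) [heading=225, draw]
  BK 3: (22.979,-12.021) -> (25.101,-9.899) [heading=225, draw]
  FD 9: (25.101,-9.899) -> (18.737,-16.263) [heading=225, draw]
  -- iteration 2/4 --
  FD 17: (18.737,-16.263) -> (6.716,-28.284) [heading=225, draw]
  BK 3: (6.716,-28.284) -> (8.837,-26.163) [heading=225, draw]
  FD 9: (8.837,-26.163) -> (2.473,-32.527) [heading=225, draw]
  -- iteration 3/4 --
  FD 17: (2.473,-32.527) -> (-9.548,-44.548) [heading=225, draw]
  BK 3: (-9.548,-44.548) -> (-7.426,-42.426) [heading=225, draw]
  FD 9: (-7.426,-42.426) -> (-13.79,-48.79) [heading=225, draw]
  -- iteration 4/4 --
  FD 17: (-13.79,-48.79) -> (-25.811,-60.811) [heading=225, draw]
  BK 3: (-25.811,-60.811) -> (-23.69,-58.69) [heading=225, draw]
  FD 9: (-23.69,-58.69) -> (-30.054,-65.054) [heading=225, draw]
]
PU: pen up
RT 90: heading 225 -> 135
RT 45: heading 135 -> 90
FD 17: (-30.054,-65.054) -> (-30.054,-48.054) [heading=90, move]
FD 6: (-30.054,-48.054) -> (-30.054,-42.054) [heading=90, move]
Final: pos=(-30.054,-42.054), heading=90, 14 segment(s) drawn

Segment lengths:
  seg 1: (0,0) -> (17,0), length = 17
  seg 2: (17,0) -> (35,0), length = 18
  seg 3: (35,0) -> (22.979,-12.021), length = 17
  seg 4: (22.979,-12.021) -> (25.101,-9.899), length = 3
  seg 5: (25.101,-9.899) -> (18.737,-16.263), length = 9
  seg 6: (18.737,-16.263) -> (6.716,-28.284), length = 17
  seg 7: (6.716,-28.284) -> (8.837,-26.163), length = 3
  seg 8: (8.837,-26.163) -> (2.473,-32.527), length = 9
  seg 9: (2.473,-32.527) -> (-9.548,-44.548), length = 17
  seg 10: (-9.548,-44.548) -> (-7.426,-42.426), length = 3
  seg 11: (-7.426,-42.426) -> (-13.79,-48.79), length = 9
  seg 12: (-13.79,-48.79) -> (-25.811,-60.811), length = 17
  seg 13: (-25.811,-60.811) -> (-23.69,-58.69), length = 3
  seg 14: (-23.69,-58.69) -> (-30.054,-65.054), length = 9
Total = 151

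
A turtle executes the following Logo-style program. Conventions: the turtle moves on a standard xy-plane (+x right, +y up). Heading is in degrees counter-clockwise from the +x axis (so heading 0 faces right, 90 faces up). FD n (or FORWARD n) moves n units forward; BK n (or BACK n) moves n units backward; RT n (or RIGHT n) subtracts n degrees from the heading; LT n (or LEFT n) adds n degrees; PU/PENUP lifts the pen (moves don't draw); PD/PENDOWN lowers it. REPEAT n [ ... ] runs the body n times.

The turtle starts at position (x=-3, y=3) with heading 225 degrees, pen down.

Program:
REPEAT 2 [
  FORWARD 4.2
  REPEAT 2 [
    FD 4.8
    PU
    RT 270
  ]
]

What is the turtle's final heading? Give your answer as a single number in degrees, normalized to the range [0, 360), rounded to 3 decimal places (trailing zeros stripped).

Answer: 225

Derivation:
Executing turtle program step by step:
Start: pos=(-3,3), heading=225, pen down
REPEAT 2 [
  -- iteration 1/2 --
  FD 4.2: (-3,3) -> (-5.97,0.03) [heading=225, draw]
  REPEAT 2 [
    -- iteration 1/2 --
    FD 4.8: (-5.97,0.03) -> (-9.364,-3.364) [heading=225, draw]
    PU: pen up
    RT 270: heading 225 -> 315
    -- iteration 2/2 --
    FD 4.8: (-9.364,-3.364) -> (-5.97,-6.758) [heading=315, move]
    PU: pen up
    RT 270: heading 315 -> 45
  ]
  -- iteration 2/2 --
  FD 4.2: (-5.97,-6.758) -> (-3,-3.788) [heading=45, move]
  REPEAT 2 [
    -- iteration 1/2 --
    FD 4.8: (-3,-3.788) -> (0.394,-0.394) [heading=45, move]
    PU: pen up
    RT 270: heading 45 -> 135
    -- iteration 2/2 --
    FD 4.8: (0.394,-0.394) -> (-3,3) [heading=135, move]
    PU: pen up
    RT 270: heading 135 -> 225
  ]
]
Final: pos=(-3,3), heading=225, 2 segment(s) drawn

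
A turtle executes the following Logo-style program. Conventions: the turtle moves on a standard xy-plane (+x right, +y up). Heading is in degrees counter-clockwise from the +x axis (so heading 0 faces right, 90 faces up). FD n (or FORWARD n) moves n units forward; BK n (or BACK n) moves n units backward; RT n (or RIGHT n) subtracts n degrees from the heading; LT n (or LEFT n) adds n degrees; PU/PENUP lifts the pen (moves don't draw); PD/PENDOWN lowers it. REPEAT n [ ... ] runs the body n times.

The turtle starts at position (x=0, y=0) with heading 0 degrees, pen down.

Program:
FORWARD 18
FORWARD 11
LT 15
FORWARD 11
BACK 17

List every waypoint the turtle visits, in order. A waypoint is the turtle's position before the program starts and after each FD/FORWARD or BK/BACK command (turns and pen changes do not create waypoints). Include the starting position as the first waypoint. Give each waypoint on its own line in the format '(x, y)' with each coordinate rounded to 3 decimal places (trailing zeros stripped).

Executing turtle program step by step:
Start: pos=(0,0), heading=0, pen down
FD 18: (0,0) -> (18,0) [heading=0, draw]
FD 11: (18,0) -> (29,0) [heading=0, draw]
LT 15: heading 0 -> 15
FD 11: (29,0) -> (39.625,2.847) [heading=15, draw]
BK 17: (39.625,2.847) -> (23.204,-1.553) [heading=15, draw]
Final: pos=(23.204,-1.553), heading=15, 4 segment(s) drawn
Waypoints (5 total):
(0, 0)
(18, 0)
(29, 0)
(39.625, 2.847)
(23.204, -1.553)

Answer: (0, 0)
(18, 0)
(29, 0)
(39.625, 2.847)
(23.204, -1.553)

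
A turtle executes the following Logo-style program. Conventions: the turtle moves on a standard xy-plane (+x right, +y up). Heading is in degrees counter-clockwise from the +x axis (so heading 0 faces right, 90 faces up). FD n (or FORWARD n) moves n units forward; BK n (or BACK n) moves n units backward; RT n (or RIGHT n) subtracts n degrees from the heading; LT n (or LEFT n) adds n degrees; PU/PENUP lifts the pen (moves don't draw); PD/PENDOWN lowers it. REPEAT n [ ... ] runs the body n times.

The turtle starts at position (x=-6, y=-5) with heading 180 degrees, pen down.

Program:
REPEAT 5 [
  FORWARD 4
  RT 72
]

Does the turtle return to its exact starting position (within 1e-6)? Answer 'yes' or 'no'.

Executing turtle program step by step:
Start: pos=(-6,-5), heading=180, pen down
REPEAT 5 [
  -- iteration 1/5 --
  FD 4: (-6,-5) -> (-10,-5) [heading=180, draw]
  RT 72: heading 180 -> 108
  -- iteration 2/5 --
  FD 4: (-10,-5) -> (-11.236,-1.196) [heading=108, draw]
  RT 72: heading 108 -> 36
  -- iteration 3/5 --
  FD 4: (-11.236,-1.196) -> (-8,1.155) [heading=36, draw]
  RT 72: heading 36 -> 324
  -- iteration 4/5 --
  FD 4: (-8,1.155) -> (-4.764,-1.196) [heading=324, draw]
  RT 72: heading 324 -> 252
  -- iteration 5/5 --
  FD 4: (-4.764,-1.196) -> (-6,-5) [heading=252, draw]
  RT 72: heading 252 -> 180
]
Final: pos=(-6,-5), heading=180, 5 segment(s) drawn

Start position: (-6, -5)
Final position: (-6, -5)
Distance = 0; < 1e-6 -> CLOSED

Answer: yes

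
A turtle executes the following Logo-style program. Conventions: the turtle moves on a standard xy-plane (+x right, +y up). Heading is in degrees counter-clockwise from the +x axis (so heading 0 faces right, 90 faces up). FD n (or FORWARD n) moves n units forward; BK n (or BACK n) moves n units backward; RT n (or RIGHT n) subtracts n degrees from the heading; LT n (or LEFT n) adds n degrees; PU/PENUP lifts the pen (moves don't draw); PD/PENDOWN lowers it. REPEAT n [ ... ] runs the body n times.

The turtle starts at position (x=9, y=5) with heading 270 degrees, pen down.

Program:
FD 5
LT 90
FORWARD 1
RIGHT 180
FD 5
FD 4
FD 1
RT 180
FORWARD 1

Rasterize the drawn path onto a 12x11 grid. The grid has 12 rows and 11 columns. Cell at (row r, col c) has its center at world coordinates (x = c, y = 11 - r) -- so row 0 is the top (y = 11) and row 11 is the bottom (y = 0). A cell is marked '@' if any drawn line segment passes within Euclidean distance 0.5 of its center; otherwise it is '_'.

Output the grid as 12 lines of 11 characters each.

Answer: ___________
___________
___________
___________
___________
___________
_________@_
_________@_
_________@_
_________@_
_________@_
@@@@@@@@@@@

Derivation:
Segment 0: (9,5) -> (9,0)
Segment 1: (9,0) -> (10,-0)
Segment 2: (10,-0) -> (5,0)
Segment 3: (5,0) -> (1,0)
Segment 4: (1,0) -> (-0,0)
Segment 5: (-0,0) -> (1,0)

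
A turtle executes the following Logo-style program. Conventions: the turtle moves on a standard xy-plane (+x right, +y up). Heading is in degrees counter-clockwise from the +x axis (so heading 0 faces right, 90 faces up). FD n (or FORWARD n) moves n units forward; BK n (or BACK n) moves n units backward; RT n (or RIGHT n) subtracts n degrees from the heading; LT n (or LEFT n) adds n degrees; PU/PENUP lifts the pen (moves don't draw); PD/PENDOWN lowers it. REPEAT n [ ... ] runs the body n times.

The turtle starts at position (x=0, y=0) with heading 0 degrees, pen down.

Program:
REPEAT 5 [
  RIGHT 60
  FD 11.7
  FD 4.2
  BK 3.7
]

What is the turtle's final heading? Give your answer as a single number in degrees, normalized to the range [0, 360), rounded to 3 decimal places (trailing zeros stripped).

Executing turtle program step by step:
Start: pos=(0,0), heading=0, pen down
REPEAT 5 [
  -- iteration 1/5 --
  RT 60: heading 0 -> 300
  FD 11.7: (0,0) -> (5.85,-10.132) [heading=300, draw]
  FD 4.2: (5.85,-10.132) -> (7.95,-13.77) [heading=300, draw]
  BK 3.7: (7.95,-13.77) -> (6.1,-10.566) [heading=300, draw]
  -- iteration 2/5 --
  RT 60: heading 300 -> 240
  FD 11.7: (6.1,-10.566) -> (0.25,-20.698) [heading=240, draw]
  FD 4.2: (0.25,-20.698) -> (-1.85,-24.335) [heading=240, draw]
  BK 3.7: (-1.85,-24.335) -> (0,-21.131) [heading=240, draw]
  -- iteration 3/5 --
  RT 60: heading 240 -> 180
  FD 11.7: (0,-21.131) -> (-11.7,-21.131) [heading=180, draw]
  FD 4.2: (-11.7,-21.131) -> (-15.9,-21.131) [heading=180, draw]
  BK 3.7: (-15.9,-21.131) -> (-12.2,-21.131) [heading=180, draw]
  -- iteration 4/5 --
  RT 60: heading 180 -> 120
  FD 11.7: (-12.2,-21.131) -> (-18.05,-10.999) [heading=120, draw]
  FD 4.2: (-18.05,-10.999) -> (-20.15,-7.361) [heading=120, draw]
  BK 3.7: (-20.15,-7.361) -> (-18.3,-10.566) [heading=120, draw]
  -- iteration 5/5 --
  RT 60: heading 120 -> 60
  FD 11.7: (-18.3,-10.566) -> (-12.45,-0.433) [heading=60, draw]
  FD 4.2: (-12.45,-0.433) -> (-10.35,3.204) [heading=60, draw]
  BK 3.7: (-10.35,3.204) -> (-12.2,0) [heading=60, draw]
]
Final: pos=(-12.2,0), heading=60, 15 segment(s) drawn

Answer: 60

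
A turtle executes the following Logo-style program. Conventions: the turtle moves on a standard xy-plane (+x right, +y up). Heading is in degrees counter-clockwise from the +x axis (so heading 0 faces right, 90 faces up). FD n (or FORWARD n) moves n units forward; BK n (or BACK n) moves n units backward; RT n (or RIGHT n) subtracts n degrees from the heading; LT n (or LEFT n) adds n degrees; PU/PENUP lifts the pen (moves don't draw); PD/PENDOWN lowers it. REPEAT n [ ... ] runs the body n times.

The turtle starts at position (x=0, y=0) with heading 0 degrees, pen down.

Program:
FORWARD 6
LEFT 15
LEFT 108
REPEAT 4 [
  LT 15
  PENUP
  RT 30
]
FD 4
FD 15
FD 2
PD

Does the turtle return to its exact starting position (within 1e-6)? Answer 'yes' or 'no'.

Answer: no

Derivation:
Executing turtle program step by step:
Start: pos=(0,0), heading=0, pen down
FD 6: (0,0) -> (6,0) [heading=0, draw]
LT 15: heading 0 -> 15
LT 108: heading 15 -> 123
REPEAT 4 [
  -- iteration 1/4 --
  LT 15: heading 123 -> 138
  PU: pen up
  RT 30: heading 138 -> 108
  -- iteration 2/4 --
  LT 15: heading 108 -> 123
  PU: pen up
  RT 30: heading 123 -> 93
  -- iteration 3/4 --
  LT 15: heading 93 -> 108
  PU: pen up
  RT 30: heading 108 -> 78
  -- iteration 4/4 --
  LT 15: heading 78 -> 93
  PU: pen up
  RT 30: heading 93 -> 63
]
FD 4: (6,0) -> (7.816,3.564) [heading=63, move]
FD 15: (7.816,3.564) -> (14.626,16.929) [heading=63, move]
FD 2: (14.626,16.929) -> (15.534,18.711) [heading=63, move]
PD: pen down
Final: pos=(15.534,18.711), heading=63, 1 segment(s) drawn

Start position: (0, 0)
Final position: (15.534, 18.711)
Distance = 24.319; >= 1e-6 -> NOT closed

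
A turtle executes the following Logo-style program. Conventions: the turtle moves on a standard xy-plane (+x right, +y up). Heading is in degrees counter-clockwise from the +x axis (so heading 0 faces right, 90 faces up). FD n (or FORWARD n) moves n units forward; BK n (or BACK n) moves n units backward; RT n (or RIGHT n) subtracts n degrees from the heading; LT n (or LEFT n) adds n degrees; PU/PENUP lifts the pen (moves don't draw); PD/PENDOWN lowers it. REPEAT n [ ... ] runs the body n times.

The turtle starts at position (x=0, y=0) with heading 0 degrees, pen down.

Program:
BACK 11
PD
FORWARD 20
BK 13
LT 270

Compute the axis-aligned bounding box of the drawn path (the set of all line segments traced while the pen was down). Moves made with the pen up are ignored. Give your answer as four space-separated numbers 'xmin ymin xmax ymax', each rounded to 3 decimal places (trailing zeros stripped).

Executing turtle program step by step:
Start: pos=(0,0), heading=0, pen down
BK 11: (0,0) -> (-11,0) [heading=0, draw]
PD: pen down
FD 20: (-11,0) -> (9,0) [heading=0, draw]
BK 13: (9,0) -> (-4,0) [heading=0, draw]
LT 270: heading 0 -> 270
Final: pos=(-4,0), heading=270, 3 segment(s) drawn

Segment endpoints: x in {-11, -4, 0, 9}, y in {0}
xmin=-11, ymin=0, xmax=9, ymax=0

Answer: -11 0 9 0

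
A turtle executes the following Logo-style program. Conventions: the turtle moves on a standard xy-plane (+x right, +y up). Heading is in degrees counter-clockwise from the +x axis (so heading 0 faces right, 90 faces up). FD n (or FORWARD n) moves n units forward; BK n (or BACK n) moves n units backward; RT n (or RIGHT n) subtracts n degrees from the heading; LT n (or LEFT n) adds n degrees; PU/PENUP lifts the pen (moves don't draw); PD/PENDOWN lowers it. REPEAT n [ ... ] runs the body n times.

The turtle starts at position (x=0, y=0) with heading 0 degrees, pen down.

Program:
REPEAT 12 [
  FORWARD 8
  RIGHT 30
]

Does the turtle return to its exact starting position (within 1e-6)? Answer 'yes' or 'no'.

Answer: yes

Derivation:
Executing turtle program step by step:
Start: pos=(0,0), heading=0, pen down
REPEAT 12 [
  -- iteration 1/12 --
  FD 8: (0,0) -> (8,0) [heading=0, draw]
  RT 30: heading 0 -> 330
  -- iteration 2/12 --
  FD 8: (8,0) -> (14.928,-4) [heading=330, draw]
  RT 30: heading 330 -> 300
  -- iteration 3/12 --
  FD 8: (14.928,-4) -> (18.928,-10.928) [heading=300, draw]
  RT 30: heading 300 -> 270
  -- iteration 4/12 --
  FD 8: (18.928,-10.928) -> (18.928,-18.928) [heading=270, draw]
  RT 30: heading 270 -> 240
  -- iteration 5/12 --
  FD 8: (18.928,-18.928) -> (14.928,-25.856) [heading=240, draw]
  RT 30: heading 240 -> 210
  -- iteration 6/12 --
  FD 8: (14.928,-25.856) -> (8,-29.856) [heading=210, draw]
  RT 30: heading 210 -> 180
  -- iteration 7/12 --
  FD 8: (8,-29.856) -> (0,-29.856) [heading=180, draw]
  RT 30: heading 180 -> 150
  -- iteration 8/12 --
  FD 8: (0,-29.856) -> (-6.928,-25.856) [heading=150, draw]
  RT 30: heading 150 -> 120
  -- iteration 9/12 --
  FD 8: (-6.928,-25.856) -> (-10.928,-18.928) [heading=120, draw]
  RT 30: heading 120 -> 90
  -- iteration 10/12 --
  FD 8: (-10.928,-18.928) -> (-10.928,-10.928) [heading=90, draw]
  RT 30: heading 90 -> 60
  -- iteration 11/12 --
  FD 8: (-10.928,-10.928) -> (-6.928,-4) [heading=60, draw]
  RT 30: heading 60 -> 30
  -- iteration 12/12 --
  FD 8: (-6.928,-4) -> (0,0) [heading=30, draw]
  RT 30: heading 30 -> 0
]
Final: pos=(0,0), heading=0, 12 segment(s) drawn

Start position: (0, 0)
Final position: (0, 0)
Distance = 0; < 1e-6 -> CLOSED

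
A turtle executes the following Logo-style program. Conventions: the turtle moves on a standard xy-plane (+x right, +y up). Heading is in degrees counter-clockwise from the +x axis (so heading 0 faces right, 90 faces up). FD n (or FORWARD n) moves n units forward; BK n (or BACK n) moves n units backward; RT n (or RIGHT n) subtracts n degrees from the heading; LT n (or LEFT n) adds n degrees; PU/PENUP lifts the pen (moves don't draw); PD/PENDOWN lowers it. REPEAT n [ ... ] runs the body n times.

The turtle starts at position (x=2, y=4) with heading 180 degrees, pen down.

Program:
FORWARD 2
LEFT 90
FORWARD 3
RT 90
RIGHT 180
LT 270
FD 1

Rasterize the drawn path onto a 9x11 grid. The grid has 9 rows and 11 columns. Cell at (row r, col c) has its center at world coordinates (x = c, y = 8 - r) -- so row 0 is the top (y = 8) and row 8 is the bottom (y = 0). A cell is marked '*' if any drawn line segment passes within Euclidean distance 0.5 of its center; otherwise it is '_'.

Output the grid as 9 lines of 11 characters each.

Segment 0: (2,4) -> (0,4)
Segment 1: (0,4) -> (-0,1)
Segment 2: (-0,1) -> (-0,0)

Answer: ___________
___________
___________
___________
***________
*__________
*__________
*__________
*__________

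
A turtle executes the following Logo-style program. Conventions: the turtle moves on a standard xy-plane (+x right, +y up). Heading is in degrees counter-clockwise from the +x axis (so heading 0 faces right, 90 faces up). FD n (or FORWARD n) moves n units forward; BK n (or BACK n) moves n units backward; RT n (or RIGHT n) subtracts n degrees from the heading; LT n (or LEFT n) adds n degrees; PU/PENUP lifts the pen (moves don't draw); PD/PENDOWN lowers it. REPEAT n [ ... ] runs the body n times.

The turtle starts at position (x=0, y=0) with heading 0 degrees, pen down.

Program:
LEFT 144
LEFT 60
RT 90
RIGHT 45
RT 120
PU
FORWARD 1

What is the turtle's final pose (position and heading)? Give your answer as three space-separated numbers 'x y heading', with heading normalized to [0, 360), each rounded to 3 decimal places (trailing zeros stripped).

Answer: 0.629 -0.777 309

Derivation:
Executing turtle program step by step:
Start: pos=(0,0), heading=0, pen down
LT 144: heading 0 -> 144
LT 60: heading 144 -> 204
RT 90: heading 204 -> 114
RT 45: heading 114 -> 69
RT 120: heading 69 -> 309
PU: pen up
FD 1: (0,0) -> (0.629,-0.777) [heading=309, move]
Final: pos=(0.629,-0.777), heading=309, 0 segment(s) drawn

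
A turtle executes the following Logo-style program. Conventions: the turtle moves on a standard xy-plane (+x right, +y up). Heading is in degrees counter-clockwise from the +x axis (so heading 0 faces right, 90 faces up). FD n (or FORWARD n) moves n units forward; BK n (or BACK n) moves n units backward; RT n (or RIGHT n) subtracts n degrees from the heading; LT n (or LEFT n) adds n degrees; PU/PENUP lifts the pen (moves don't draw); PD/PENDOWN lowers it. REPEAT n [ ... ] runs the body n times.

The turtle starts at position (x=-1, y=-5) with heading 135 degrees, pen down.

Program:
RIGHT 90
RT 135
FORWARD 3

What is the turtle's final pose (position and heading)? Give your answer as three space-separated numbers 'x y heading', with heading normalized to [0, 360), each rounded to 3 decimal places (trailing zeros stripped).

Executing turtle program step by step:
Start: pos=(-1,-5), heading=135, pen down
RT 90: heading 135 -> 45
RT 135: heading 45 -> 270
FD 3: (-1,-5) -> (-1,-8) [heading=270, draw]
Final: pos=(-1,-8), heading=270, 1 segment(s) drawn

Answer: -1 -8 270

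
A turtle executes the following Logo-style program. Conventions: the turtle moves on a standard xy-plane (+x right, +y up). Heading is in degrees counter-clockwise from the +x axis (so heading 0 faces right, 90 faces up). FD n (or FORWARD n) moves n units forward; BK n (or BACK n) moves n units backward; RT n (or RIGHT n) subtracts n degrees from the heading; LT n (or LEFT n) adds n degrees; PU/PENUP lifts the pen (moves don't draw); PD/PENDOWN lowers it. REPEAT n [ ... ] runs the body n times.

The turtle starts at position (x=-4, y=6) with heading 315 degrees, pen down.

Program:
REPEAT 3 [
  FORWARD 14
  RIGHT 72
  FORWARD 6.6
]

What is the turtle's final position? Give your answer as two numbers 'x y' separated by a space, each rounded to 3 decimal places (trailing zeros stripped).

Answer: -24.832 -12.513

Derivation:
Executing turtle program step by step:
Start: pos=(-4,6), heading=315, pen down
REPEAT 3 [
  -- iteration 1/3 --
  FD 14: (-4,6) -> (5.899,-3.899) [heading=315, draw]
  RT 72: heading 315 -> 243
  FD 6.6: (5.899,-3.899) -> (2.903,-9.78) [heading=243, draw]
  -- iteration 2/3 --
  FD 14: (2.903,-9.78) -> (-3.453,-22.254) [heading=243, draw]
  RT 72: heading 243 -> 171
  FD 6.6: (-3.453,-22.254) -> (-9.971,-21.222) [heading=171, draw]
  -- iteration 3/3 --
  FD 14: (-9.971,-21.222) -> (-23.799,-19.032) [heading=171, draw]
  RT 72: heading 171 -> 99
  FD 6.6: (-23.799,-19.032) -> (-24.832,-12.513) [heading=99, draw]
]
Final: pos=(-24.832,-12.513), heading=99, 6 segment(s) drawn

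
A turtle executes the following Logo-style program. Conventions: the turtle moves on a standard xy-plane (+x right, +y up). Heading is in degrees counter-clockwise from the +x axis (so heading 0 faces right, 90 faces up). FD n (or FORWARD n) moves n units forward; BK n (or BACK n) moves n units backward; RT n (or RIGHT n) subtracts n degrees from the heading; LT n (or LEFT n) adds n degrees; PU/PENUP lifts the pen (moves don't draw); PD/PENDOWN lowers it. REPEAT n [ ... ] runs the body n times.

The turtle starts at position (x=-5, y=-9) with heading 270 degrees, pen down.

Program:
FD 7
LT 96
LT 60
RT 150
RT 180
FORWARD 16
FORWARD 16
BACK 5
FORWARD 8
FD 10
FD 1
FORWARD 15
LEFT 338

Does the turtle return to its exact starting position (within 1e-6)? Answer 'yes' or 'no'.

Answer: no

Derivation:
Executing turtle program step by step:
Start: pos=(-5,-9), heading=270, pen down
FD 7: (-5,-9) -> (-5,-16) [heading=270, draw]
LT 96: heading 270 -> 6
LT 60: heading 6 -> 66
RT 150: heading 66 -> 276
RT 180: heading 276 -> 96
FD 16: (-5,-16) -> (-6.672,-0.088) [heading=96, draw]
FD 16: (-6.672,-0.088) -> (-8.345,15.825) [heading=96, draw]
BK 5: (-8.345,15.825) -> (-7.822,10.852) [heading=96, draw]
FD 8: (-7.822,10.852) -> (-8.658,18.808) [heading=96, draw]
FD 10: (-8.658,18.808) -> (-9.704,28.753) [heading=96, draw]
FD 1: (-9.704,28.753) -> (-9.808,29.748) [heading=96, draw]
FD 15: (-9.808,29.748) -> (-11.376,44.666) [heading=96, draw]
LT 338: heading 96 -> 74
Final: pos=(-11.376,44.666), heading=74, 8 segment(s) drawn

Start position: (-5, -9)
Final position: (-11.376, 44.666)
Distance = 54.043; >= 1e-6 -> NOT closed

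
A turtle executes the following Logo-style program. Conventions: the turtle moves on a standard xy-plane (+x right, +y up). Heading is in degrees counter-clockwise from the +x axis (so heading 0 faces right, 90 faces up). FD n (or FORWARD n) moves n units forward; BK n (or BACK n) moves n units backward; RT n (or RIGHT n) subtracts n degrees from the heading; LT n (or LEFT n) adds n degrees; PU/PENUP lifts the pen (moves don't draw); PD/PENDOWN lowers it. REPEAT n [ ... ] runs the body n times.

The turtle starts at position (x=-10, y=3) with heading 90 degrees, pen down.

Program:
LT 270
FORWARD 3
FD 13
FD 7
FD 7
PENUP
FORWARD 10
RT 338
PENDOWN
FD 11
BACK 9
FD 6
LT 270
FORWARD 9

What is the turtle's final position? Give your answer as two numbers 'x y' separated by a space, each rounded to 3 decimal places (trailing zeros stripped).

Answer: 40.789 -2.348

Derivation:
Executing turtle program step by step:
Start: pos=(-10,3), heading=90, pen down
LT 270: heading 90 -> 0
FD 3: (-10,3) -> (-7,3) [heading=0, draw]
FD 13: (-7,3) -> (6,3) [heading=0, draw]
FD 7: (6,3) -> (13,3) [heading=0, draw]
FD 7: (13,3) -> (20,3) [heading=0, draw]
PU: pen up
FD 10: (20,3) -> (30,3) [heading=0, move]
RT 338: heading 0 -> 22
PD: pen down
FD 11: (30,3) -> (40.199,7.121) [heading=22, draw]
BK 9: (40.199,7.121) -> (31.854,3.749) [heading=22, draw]
FD 6: (31.854,3.749) -> (37.417,5.997) [heading=22, draw]
LT 270: heading 22 -> 292
FD 9: (37.417,5.997) -> (40.789,-2.348) [heading=292, draw]
Final: pos=(40.789,-2.348), heading=292, 8 segment(s) drawn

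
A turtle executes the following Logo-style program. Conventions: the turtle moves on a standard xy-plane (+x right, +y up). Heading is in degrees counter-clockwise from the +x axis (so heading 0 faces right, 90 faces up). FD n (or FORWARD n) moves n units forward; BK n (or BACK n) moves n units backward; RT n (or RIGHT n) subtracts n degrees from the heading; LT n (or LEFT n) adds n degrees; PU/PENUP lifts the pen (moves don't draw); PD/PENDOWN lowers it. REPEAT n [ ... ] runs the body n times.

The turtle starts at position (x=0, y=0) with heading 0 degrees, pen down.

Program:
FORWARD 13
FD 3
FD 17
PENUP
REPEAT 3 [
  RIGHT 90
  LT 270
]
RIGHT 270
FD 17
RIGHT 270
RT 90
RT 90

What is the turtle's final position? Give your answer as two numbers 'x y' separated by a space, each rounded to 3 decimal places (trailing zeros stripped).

Answer: 33 -17

Derivation:
Executing turtle program step by step:
Start: pos=(0,0), heading=0, pen down
FD 13: (0,0) -> (13,0) [heading=0, draw]
FD 3: (13,0) -> (16,0) [heading=0, draw]
FD 17: (16,0) -> (33,0) [heading=0, draw]
PU: pen up
REPEAT 3 [
  -- iteration 1/3 --
  RT 90: heading 0 -> 270
  LT 270: heading 270 -> 180
  -- iteration 2/3 --
  RT 90: heading 180 -> 90
  LT 270: heading 90 -> 0
  -- iteration 3/3 --
  RT 90: heading 0 -> 270
  LT 270: heading 270 -> 180
]
RT 270: heading 180 -> 270
FD 17: (33,0) -> (33,-17) [heading=270, move]
RT 270: heading 270 -> 0
RT 90: heading 0 -> 270
RT 90: heading 270 -> 180
Final: pos=(33,-17), heading=180, 3 segment(s) drawn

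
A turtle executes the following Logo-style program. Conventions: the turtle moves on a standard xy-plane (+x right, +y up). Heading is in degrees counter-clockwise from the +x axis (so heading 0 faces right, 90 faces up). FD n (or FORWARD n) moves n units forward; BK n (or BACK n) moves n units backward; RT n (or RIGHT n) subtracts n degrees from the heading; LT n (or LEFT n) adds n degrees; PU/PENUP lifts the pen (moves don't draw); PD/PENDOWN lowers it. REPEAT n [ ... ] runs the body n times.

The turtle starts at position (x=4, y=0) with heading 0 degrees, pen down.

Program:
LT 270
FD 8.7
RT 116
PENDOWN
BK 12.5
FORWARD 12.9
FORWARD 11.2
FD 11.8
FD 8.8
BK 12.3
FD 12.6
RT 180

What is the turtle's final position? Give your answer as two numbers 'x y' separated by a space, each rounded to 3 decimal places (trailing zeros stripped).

Answer: -25.211 5.547

Derivation:
Executing turtle program step by step:
Start: pos=(4,0), heading=0, pen down
LT 270: heading 0 -> 270
FD 8.7: (4,0) -> (4,-8.7) [heading=270, draw]
RT 116: heading 270 -> 154
PD: pen down
BK 12.5: (4,-8.7) -> (15.235,-14.18) [heading=154, draw]
FD 12.9: (15.235,-14.18) -> (3.64,-8.525) [heading=154, draw]
FD 11.2: (3.64,-8.525) -> (-6.426,-3.615) [heading=154, draw]
FD 11.8: (-6.426,-3.615) -> (-17.032,1.558) [heading=154, draw]
FD 8.8: (-17.032,1.558) -> (-24.941,5.416) [heading=154, draw]
BK 12.3: (-24.941,5.416) -> (-13.886,0.024) [heading=154, draw]
FD 12.6: (-13.886,0.024) -> (-25.211,5.547) [heading=154, draw]
RT 180: heading 154 -> 334
Final: pos=(-25.211,5.547), heading=334, 8 segment(s) drawn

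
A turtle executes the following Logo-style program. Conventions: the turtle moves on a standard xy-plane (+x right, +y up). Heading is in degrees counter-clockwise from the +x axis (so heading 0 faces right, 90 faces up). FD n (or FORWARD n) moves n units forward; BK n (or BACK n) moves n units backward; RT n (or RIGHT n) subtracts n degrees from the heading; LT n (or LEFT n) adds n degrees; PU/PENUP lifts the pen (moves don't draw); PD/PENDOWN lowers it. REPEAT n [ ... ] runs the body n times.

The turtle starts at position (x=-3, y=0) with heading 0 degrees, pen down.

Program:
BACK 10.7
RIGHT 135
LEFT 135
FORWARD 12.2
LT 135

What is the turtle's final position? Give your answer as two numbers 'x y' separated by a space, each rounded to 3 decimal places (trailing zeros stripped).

Executing turtle program step by step:
Start: pos=(-3,0), heading=0, pen down
BK 10.7: (-3,0) -> (-13.7,0) [heading=0, draw]
RT 135: heading 0 -> 225
LT 135: heading 225 -> 0
FD 12.2: (-13.7,0) -> (-1.5,0) [heading=0, draw]
LT 135: heading 0 -> 135
Final: pos=(-1.5,0), heading=135, 2 segment(s) drawn

Answer: -1.5 0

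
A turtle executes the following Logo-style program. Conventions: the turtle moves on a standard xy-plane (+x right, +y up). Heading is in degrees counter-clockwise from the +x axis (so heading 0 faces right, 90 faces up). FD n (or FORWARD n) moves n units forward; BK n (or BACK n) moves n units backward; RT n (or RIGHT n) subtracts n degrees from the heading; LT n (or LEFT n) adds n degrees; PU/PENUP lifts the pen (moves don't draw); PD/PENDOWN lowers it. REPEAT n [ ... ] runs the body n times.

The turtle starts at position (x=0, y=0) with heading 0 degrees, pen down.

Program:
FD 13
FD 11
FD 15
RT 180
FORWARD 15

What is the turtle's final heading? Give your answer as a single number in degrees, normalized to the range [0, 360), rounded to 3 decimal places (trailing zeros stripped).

Executing turtle program step by step:
Start: pos=(0,0), heading=0, pen down
FD 13: (0,0) -> (13,0) [heading=0, draw]
FD 11: (13,0) -> (24,0) [heading=0, draw]
FD 15: (24,0) -> (39,0) [heading=0, draw]
RT 180: heading 0 -> 180
FD 15: (39,0) -> (24,0) [heading=180, draw]
Final: pos=(24,0), heading=180, 4 segment(s) drawn

Answer: 180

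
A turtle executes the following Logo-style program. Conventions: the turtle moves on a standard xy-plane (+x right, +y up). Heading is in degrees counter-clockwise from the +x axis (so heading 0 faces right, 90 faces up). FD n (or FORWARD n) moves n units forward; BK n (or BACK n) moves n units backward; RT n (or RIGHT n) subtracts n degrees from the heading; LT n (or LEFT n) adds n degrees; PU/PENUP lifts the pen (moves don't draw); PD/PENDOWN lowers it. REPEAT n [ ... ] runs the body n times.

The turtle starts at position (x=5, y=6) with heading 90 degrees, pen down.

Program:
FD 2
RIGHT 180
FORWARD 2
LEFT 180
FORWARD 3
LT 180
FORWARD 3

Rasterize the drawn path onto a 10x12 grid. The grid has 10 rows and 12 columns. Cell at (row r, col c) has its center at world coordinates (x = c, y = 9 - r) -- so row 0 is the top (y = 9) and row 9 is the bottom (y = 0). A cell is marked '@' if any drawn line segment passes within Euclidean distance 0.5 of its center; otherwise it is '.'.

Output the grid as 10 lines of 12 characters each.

Answer: .....@......
.....@......
.....@......
.....@......
............
............
............
............
............
............

Derivation:
Segment 0: (5,6) -> (5,8)
Segment 1: (5,8) -> (5,6)
Segment 2: (5,6) -> (5,9)
Segment 3: (5,9) -> (5,6)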